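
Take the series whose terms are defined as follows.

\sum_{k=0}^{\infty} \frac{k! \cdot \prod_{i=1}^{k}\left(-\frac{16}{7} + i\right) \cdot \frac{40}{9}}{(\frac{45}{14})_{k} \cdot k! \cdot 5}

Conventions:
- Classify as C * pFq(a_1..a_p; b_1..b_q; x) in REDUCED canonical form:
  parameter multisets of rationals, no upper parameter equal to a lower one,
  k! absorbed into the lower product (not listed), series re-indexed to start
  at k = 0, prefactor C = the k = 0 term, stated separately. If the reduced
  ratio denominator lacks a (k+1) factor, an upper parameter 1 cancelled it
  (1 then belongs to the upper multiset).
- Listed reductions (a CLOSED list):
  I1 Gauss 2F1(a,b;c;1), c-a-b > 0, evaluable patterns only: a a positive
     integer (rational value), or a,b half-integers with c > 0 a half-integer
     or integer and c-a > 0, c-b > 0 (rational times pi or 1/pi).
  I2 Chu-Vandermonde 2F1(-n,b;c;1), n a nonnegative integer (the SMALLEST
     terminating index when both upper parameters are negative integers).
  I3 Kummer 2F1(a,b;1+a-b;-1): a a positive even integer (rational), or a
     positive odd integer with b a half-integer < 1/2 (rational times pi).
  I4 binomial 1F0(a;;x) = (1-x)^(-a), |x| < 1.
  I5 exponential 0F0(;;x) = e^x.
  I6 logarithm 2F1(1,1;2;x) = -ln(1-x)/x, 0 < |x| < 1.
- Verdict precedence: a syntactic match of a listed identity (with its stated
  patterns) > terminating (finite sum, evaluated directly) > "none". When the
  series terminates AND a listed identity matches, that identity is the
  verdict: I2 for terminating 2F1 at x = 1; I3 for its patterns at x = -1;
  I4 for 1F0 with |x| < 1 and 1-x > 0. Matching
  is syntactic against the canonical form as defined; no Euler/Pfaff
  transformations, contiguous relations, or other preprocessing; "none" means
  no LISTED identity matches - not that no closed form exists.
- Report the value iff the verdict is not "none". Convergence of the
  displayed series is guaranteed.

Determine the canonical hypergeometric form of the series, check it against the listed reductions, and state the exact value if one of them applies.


At argument 1: a 2F1 with upper {-\frac{9}{7}, 1}, lower {\frac{45}{14}}, scaled by C = \frac{8}{9}. Verdict at x = 1: Gauss (I1, integer-parameter pattern) matches (x = 1: the Gamma ratio telescopes since c-a-b = 7/2 > 0 and a = 1 in Z>0). Exact value: \frac{248}{441}.

Key observation: t_0 being \frac{8}{9}, the factorial ratio (C = 8/9) (k+a-1)!/(a-1)! is a rising factorial (a)_k.
Step ratio: r(k) = 1 * (k-\frac{9}{7}) (k+1) / [(k+\frac{45}{14}) (k+1)] - poly over poly, x = 1 from leading terms; C = \frac{8}{9} at k = 0.


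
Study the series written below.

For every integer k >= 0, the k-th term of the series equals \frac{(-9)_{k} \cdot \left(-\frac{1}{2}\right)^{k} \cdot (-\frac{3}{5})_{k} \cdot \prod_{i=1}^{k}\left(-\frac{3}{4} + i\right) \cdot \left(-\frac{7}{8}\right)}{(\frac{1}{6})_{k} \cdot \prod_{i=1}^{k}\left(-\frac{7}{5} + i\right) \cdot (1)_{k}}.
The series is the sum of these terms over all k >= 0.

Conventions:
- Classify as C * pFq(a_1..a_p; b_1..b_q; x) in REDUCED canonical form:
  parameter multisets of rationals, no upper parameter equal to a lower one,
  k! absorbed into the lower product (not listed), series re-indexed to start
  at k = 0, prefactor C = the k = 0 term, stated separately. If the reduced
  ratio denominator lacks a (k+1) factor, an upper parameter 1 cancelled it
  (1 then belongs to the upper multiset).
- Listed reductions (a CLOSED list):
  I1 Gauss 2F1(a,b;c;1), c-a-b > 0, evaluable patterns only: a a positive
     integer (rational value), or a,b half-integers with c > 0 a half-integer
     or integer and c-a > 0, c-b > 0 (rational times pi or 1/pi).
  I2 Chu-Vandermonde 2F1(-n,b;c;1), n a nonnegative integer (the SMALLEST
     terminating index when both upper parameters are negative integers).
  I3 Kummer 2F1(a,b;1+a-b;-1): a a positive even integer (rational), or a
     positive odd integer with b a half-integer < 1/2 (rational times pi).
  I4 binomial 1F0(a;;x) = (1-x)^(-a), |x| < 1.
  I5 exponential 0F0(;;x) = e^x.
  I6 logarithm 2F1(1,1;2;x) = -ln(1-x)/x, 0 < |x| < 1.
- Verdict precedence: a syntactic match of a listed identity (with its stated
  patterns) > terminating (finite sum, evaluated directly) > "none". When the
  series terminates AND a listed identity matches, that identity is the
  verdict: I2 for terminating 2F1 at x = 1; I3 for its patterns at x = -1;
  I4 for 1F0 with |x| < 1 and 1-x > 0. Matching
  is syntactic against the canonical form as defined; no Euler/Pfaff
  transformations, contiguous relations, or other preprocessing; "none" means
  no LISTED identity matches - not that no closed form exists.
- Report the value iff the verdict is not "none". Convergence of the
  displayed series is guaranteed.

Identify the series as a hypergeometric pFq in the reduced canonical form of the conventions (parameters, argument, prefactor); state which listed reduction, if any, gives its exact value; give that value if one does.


Key step: with t_0 = -\frac{7}{8}, (1)_k (prefactor -7/8) is k! itself.
Adjacent-term ratio: r(k) = -\frac{1}{2} * (k-9) (k-\frac{3}{5}) (k+\frac{1}{4}) / [(k-\frac{2}{5}) (k+\frac{1}{6}) (k+1)] - rational; roots negated = parameters, x = -\frac{1}{2}, C = -\frac{7}{8}.

Reduced: x = -\frac{1}{2}, 3F2, upper = {-9, -\frac{3}{5}, \frac{1}{4}}, lower = {-\frac{2}{5}, \frac{1}{6}}, C = -\frac{7}{8}. Verdict: terminating - the sum ends at index 9 because -9 is a negative integer; exact evaluation follows. Value: -\frac{10115112844090053263}{195379152462807040}.


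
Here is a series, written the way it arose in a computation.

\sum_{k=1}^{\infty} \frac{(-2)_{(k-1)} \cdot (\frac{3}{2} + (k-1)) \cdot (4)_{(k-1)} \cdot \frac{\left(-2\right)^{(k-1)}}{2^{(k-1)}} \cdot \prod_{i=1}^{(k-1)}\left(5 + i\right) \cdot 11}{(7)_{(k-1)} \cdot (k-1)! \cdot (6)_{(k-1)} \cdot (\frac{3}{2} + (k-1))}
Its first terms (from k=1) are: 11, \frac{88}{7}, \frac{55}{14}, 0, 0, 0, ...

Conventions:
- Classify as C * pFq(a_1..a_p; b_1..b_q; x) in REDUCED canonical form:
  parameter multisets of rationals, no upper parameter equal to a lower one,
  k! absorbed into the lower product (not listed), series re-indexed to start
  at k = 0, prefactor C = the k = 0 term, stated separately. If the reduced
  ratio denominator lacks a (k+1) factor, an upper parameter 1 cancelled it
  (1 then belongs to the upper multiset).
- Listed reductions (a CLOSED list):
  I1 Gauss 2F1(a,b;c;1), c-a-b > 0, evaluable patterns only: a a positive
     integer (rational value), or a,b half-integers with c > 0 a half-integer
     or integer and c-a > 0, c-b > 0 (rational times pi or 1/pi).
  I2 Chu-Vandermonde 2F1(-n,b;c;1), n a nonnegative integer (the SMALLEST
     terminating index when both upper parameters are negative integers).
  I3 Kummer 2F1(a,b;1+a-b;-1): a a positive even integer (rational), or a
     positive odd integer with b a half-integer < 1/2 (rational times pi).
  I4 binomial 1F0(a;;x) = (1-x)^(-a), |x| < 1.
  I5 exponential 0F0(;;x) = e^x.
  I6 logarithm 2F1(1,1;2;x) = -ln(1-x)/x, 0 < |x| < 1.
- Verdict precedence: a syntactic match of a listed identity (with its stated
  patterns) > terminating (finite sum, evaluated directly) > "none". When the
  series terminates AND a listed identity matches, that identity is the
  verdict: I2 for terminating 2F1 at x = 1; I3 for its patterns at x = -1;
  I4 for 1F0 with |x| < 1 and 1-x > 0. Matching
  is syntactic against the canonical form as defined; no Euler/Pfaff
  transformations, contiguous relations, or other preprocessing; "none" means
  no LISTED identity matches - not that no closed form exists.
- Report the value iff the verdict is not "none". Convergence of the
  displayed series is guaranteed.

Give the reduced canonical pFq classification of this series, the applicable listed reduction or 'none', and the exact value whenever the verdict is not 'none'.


First insight: with t_0 = 11, the parameter 6 appears in both the upper and lower lists and cancels (alongside the other common factor).
Ratio: r(k) = -1 * (k-2) (k+4) / [(k+7) (k+1)] - rational in k. x = -1; t_0 = 11; negate the roots.

Prefactor 11, argument -1: 2F1 with upper {-2, 4} over lower {7}. Verdict at x = -1: the Kummer evaluation I3 matches (x = -1; c = 7 equals 1+a-b for upper {-2, 4}: listed pattern). Its exact value is \frac{55}{2}.


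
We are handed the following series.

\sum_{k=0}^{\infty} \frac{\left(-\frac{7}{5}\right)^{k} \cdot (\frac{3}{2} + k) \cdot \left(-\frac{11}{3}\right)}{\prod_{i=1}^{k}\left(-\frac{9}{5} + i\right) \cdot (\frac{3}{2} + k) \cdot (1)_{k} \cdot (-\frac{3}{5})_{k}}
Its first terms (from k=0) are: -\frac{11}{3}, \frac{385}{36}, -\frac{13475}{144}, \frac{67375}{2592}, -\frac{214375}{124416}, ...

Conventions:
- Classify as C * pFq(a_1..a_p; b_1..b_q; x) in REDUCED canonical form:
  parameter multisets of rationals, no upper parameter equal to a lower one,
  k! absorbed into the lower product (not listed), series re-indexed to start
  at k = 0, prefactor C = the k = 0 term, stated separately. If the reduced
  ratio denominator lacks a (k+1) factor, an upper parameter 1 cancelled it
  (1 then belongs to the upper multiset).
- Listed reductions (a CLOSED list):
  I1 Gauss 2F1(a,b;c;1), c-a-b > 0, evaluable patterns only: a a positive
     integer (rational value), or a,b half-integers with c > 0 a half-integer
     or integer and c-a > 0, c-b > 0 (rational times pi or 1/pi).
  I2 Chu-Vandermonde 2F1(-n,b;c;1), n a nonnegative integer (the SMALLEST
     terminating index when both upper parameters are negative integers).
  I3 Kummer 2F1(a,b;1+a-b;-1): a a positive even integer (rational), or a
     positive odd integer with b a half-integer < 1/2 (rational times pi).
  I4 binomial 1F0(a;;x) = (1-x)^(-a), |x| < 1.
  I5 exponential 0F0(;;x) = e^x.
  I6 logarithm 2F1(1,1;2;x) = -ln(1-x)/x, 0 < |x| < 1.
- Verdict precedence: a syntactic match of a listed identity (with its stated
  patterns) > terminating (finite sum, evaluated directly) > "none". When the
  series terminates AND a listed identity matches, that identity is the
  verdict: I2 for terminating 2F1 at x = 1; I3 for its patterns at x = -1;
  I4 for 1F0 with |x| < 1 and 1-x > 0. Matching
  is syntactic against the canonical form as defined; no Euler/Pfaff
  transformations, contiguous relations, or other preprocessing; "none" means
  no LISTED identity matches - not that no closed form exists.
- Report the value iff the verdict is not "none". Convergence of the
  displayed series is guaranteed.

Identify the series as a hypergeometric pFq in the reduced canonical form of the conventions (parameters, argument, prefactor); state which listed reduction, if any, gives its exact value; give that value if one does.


Key step: with t_0 = -\frac{11}{3}, the lower running product (prefactor -11/3) is a rising factorial.
Step ratio: r(k) = -\frac{7}{5} * 1 / [(k-\frac{4}{5}) (k-\frac{3}{5}) (k+1)] - rational; roots negated = parameters, x = -\frac{7}{5}, C = -\frac{11}{3}.

At argument -\frac{7}{5}: a 0F2 with upper {-}, lower {-\frac{4}{5}, -\frac{3}{5}}, scaled by C = -\frac{11}{3}. Verdict: none. No listed pattern accepts 0F2(-; -\frac{4}{5}, -\frac{3}{5}; -\frac{7}{5}).


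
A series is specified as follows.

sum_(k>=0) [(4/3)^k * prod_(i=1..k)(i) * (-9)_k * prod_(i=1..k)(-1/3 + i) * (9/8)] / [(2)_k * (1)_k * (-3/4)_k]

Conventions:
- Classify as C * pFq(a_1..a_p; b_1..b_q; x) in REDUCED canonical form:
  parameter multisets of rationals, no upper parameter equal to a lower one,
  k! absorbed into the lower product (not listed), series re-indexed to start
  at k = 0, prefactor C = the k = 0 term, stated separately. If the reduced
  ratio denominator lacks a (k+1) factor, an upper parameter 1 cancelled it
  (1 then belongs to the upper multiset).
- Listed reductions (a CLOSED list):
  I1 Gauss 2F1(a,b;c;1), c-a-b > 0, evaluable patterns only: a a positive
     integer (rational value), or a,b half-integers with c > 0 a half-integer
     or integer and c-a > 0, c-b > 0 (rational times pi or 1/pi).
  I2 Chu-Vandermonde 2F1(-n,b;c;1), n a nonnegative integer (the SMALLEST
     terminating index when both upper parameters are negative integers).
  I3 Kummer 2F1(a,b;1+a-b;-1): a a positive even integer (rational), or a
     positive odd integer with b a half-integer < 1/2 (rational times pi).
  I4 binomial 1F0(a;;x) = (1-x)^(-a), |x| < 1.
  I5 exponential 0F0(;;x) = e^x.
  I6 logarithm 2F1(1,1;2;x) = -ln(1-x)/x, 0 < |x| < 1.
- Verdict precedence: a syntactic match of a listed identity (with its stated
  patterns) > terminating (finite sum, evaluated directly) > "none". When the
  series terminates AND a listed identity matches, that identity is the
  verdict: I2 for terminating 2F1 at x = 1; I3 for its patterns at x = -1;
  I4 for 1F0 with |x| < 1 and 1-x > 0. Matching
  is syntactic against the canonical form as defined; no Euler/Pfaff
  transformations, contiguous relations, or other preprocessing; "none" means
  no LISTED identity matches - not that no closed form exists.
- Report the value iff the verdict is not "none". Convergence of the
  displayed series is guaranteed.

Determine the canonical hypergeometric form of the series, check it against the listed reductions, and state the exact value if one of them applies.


First insight: with t_0 = 9/8, the running product (C = 9/8, x = 4/3) telescopes to a rising factorial.
Consecutive-term ratio: r(k) = (4/3) * (k-9) (k+2/3) (k+1) / [(k-3/4) (k+2) (k+1)] - rational in k, leading ratio (4/3); with t_0 = 9/8, classification follows.

x = 4/3 here; the reduced form reads 3F2, upper {-9, 2/3, 1}, lower {-3/4, 2}, C = 9/8. Verdict: terminating. With -9 upstairs the series is a 10-term polynomial sum; evaluated term by term. Sum: -162804519916903/262903543835400.


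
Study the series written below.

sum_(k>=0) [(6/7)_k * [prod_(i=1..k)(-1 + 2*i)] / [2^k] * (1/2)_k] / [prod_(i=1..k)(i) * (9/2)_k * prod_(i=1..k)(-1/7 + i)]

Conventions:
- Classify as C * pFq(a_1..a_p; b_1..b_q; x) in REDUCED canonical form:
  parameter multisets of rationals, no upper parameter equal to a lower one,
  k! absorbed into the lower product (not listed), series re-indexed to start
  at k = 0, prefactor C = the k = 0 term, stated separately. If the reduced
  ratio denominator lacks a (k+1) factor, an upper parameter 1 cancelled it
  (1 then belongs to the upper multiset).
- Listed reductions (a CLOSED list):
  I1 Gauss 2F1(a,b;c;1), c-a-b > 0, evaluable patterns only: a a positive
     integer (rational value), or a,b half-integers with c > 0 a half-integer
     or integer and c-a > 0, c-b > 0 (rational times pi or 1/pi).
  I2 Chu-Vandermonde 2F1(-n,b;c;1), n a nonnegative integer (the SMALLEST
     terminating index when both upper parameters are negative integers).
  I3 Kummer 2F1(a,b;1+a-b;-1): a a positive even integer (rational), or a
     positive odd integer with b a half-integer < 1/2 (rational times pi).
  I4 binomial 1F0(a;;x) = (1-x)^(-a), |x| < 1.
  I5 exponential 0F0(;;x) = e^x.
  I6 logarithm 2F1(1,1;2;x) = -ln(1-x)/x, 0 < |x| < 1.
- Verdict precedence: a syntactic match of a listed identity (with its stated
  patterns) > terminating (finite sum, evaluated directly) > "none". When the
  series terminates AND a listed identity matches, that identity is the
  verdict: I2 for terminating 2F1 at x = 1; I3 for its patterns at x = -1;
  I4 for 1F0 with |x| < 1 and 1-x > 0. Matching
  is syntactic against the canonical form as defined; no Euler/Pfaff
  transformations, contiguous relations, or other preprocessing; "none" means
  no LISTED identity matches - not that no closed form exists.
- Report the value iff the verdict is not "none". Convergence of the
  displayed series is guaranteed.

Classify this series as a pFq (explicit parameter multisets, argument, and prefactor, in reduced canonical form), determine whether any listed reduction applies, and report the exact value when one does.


Prefactor 1, argument 1: 2F1 with upper {1/2, 1/2} over lower {9/2}. Verdict: Gauss (I1, half-integer pattern) fires (x = 1; upper {1/2, 1/2} half-integers, c = 9/2 in the evaluable pattern). Value: (175/512) * pi.

Key step: from the first term 1: the odd product 1*3*...*(2k-1) (C = 1, x = 1) is 2^k (1/2)_k.
Step ratio: r(k) = 1 * (k+1/2) (k+1/2) / [(k+9/2) (k+1)] - rational in k, leading ratio 1; with t_0 = 1, classification follows.


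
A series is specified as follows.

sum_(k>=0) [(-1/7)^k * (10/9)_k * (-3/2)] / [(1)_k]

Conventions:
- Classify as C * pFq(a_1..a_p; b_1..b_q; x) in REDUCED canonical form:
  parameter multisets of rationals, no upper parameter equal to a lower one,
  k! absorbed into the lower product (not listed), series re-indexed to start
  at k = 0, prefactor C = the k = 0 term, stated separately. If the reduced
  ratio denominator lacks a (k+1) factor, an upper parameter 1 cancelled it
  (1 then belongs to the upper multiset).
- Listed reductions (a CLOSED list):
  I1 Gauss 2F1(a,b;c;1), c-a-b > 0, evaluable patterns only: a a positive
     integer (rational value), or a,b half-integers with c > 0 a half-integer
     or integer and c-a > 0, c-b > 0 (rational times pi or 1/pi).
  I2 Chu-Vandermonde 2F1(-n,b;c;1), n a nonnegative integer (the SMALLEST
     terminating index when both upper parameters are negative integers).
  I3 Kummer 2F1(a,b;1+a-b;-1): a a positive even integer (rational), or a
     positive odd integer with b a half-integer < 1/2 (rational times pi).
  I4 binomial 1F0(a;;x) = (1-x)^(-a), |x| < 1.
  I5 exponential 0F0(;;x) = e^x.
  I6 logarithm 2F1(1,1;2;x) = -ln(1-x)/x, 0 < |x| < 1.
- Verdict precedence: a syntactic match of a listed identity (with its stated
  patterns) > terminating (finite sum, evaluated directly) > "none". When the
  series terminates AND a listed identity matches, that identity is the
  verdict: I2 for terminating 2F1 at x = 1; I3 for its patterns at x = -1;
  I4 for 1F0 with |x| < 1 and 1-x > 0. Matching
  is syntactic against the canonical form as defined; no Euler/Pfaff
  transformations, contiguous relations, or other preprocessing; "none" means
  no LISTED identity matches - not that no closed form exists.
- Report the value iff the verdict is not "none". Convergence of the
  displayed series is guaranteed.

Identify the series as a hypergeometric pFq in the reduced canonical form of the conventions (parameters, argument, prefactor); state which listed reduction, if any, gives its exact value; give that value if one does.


At argument -1/7: a 1F0 with upper {10/9}, lower {-}, scaled by C = -3/2. Verdict (x = -1/7): the binomial series (I4) applies (the 1F0 binomial series: exponent -10/9, x = -1/7). Exact value: (-3/2) * (8/7)^(-10/9).

First insight: t_0 = -3/2 here, and (1)_k (C = -3/2) is k! itself.
Ratio: r(k) = (-1/7) * (k+10/9) / [(k+1)] - rational in k, leading ratio (-1/7); with t_0 = -3/2, classification follows.


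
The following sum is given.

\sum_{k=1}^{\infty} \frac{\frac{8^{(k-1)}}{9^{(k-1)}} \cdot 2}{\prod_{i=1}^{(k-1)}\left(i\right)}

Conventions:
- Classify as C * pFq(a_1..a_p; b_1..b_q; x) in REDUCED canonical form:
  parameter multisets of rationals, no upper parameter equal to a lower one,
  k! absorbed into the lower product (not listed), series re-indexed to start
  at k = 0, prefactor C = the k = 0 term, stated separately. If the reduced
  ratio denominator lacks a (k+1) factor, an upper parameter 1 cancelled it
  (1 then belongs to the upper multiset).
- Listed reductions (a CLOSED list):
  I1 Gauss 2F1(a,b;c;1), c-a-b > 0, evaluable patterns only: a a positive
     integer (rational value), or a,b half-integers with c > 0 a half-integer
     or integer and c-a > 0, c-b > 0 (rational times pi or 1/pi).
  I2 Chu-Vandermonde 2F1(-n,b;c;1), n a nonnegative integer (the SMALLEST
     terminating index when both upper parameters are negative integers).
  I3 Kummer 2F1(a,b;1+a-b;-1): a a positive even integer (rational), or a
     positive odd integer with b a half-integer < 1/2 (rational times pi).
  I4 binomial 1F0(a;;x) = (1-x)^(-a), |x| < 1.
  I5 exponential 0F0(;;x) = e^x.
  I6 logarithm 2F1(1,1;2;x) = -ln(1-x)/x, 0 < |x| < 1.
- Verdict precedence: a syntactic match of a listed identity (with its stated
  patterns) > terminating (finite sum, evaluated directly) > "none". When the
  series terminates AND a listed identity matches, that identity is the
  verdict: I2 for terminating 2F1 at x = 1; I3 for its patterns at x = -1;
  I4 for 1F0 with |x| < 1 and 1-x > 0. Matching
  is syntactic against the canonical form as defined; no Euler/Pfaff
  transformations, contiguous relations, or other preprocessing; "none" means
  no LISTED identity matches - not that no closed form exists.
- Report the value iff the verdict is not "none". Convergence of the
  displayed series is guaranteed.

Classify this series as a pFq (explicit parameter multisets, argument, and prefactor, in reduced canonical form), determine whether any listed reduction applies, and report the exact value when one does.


With C = 2: the canonical form is 0F0(-; -; \frac{8}{9}). Verdict at x = \frac{8}{9}: the exponential series (I5) matches (the 0F0 exponential series at x = \frac{8}{9}). Sum: 2 \cdot e^{\frac{8}{9}}.

Key observation: with t_0 = 2, the product of the first k integers (prefactor 2) is k!.
Term ratio: r(k) = \frac{8}{9} * 1 / [(k+1)] ; factor over Q: parameters, x = \frac{8}{9}, and C = 2.


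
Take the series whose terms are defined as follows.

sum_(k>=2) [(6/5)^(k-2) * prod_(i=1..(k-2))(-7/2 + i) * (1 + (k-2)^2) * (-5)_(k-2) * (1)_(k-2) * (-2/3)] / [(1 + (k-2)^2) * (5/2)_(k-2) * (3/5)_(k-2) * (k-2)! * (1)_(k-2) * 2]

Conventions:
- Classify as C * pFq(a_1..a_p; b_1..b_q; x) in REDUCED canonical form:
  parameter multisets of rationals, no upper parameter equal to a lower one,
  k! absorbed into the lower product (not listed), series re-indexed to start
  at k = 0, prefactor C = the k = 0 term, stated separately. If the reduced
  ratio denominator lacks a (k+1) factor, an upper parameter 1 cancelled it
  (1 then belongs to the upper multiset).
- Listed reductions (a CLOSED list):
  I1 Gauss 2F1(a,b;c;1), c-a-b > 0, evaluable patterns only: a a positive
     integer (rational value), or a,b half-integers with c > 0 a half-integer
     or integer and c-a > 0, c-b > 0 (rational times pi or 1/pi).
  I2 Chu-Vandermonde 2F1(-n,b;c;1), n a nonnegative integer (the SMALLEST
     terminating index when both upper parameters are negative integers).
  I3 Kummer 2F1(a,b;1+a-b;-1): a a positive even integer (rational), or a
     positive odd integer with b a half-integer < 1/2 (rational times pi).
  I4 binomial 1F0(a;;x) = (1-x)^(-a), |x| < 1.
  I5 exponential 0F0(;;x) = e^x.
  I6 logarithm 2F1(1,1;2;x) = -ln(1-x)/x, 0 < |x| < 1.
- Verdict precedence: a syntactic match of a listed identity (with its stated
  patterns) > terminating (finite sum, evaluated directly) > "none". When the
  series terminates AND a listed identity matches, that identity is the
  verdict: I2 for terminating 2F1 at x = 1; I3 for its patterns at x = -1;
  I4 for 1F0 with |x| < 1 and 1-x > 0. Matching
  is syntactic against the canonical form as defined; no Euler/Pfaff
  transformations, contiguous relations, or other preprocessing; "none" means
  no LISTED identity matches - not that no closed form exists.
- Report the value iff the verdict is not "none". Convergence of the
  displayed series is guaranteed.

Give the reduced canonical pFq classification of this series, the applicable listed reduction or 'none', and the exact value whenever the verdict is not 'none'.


This is -1/3 * 2F2(-5, -5/2; 3/5, 5/2; 6/5) in reduced canonical form. Verdict: terminating - the sum ends at index 5 because -5 is a negative integer; exact evaluation follows. Its exact value is -5313547/897897.

Key observation: t_0 = -1/3 here, and the constant factors (C = -1/3) combine into one prefactor.
Ratio: r(k) = (6/5) * (k-5) (k-5/2) / [(k+3/5) (k+5/2) (k+1)] - rational; roots negated = parameters, x = (6/5), C = -1/3.


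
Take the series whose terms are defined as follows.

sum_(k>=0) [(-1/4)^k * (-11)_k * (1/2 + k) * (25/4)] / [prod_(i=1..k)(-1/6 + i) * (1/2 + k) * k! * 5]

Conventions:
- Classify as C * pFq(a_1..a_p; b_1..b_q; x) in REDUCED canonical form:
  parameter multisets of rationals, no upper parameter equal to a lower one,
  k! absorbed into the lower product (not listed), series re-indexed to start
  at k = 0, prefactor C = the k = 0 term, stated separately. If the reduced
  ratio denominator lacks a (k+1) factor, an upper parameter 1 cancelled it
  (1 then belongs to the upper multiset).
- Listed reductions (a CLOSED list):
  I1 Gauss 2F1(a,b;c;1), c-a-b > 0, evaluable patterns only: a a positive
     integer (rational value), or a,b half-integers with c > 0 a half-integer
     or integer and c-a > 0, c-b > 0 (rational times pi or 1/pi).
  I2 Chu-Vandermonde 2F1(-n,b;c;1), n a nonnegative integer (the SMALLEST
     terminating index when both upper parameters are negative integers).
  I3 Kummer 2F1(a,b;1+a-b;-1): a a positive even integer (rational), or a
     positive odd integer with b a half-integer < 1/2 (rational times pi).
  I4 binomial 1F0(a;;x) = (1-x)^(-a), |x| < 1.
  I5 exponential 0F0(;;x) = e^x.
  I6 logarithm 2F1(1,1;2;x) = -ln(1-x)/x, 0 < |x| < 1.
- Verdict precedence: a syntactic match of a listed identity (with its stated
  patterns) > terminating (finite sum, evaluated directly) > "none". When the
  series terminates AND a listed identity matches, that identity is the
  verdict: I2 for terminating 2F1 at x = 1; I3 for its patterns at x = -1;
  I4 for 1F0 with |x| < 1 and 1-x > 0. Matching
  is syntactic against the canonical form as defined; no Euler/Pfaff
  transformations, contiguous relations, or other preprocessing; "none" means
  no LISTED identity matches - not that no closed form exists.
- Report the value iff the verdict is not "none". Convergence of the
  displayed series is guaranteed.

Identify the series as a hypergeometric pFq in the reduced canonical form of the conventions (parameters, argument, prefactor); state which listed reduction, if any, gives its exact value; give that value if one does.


Reduced: x = -1/4, 1F1, upper = {-11}, lower = {5/6}, C = 5/4. Verdict: terminating (-11 upstairs). 12 nonzero terms in all; added directly. Value: 126574269251389781077/14007104895412428800.

Structural cue: with t_0 = 5/4, the constant factors (prefactor 5/4) combine into one prefactor.
Ratio: r(k) = (-1/4) * (k-11) / [(k+5/6) (k+1)] - rational in k. x = (-1/4); t_0 = 5/4; negate the roots.


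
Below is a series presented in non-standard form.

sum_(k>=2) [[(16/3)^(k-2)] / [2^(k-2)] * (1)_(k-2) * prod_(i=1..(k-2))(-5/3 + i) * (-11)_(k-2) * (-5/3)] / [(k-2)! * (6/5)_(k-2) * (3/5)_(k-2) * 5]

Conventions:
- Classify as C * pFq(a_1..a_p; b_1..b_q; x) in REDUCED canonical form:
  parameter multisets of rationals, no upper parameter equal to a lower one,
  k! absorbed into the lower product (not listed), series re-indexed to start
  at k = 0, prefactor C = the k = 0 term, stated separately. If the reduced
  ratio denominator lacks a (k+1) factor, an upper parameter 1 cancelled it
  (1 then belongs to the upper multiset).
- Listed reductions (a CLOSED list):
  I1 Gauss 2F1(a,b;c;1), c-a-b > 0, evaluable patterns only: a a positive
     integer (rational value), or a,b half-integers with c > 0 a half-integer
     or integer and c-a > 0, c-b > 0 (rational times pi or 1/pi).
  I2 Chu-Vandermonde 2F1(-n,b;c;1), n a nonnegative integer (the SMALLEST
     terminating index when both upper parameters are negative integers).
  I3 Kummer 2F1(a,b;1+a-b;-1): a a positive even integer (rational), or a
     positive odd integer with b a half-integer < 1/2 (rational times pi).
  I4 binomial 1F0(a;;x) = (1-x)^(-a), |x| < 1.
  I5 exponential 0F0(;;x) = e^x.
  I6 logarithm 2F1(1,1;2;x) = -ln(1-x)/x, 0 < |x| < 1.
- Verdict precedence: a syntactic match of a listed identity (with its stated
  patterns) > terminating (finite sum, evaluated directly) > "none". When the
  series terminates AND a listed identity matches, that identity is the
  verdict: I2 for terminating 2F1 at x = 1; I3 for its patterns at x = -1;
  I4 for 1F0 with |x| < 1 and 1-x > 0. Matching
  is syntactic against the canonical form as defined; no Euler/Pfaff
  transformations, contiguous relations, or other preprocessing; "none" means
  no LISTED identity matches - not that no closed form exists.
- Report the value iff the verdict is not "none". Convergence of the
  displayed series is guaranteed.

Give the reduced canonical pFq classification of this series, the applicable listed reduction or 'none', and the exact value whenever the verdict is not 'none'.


First insight: t_0 = -1/3 here, and the constant factors (prefactor -1/3) combine into one prefactor.
Ratio: r(k) = (8/3) * (k-11) (k-2/3) (k+1) / [(k+3/5) (k+6/5) (k+1)] - rational; roots negated = parameters, x = (8/3), C = -1/3.

Reduced: x = 8/3, 3F2, upper = {-11, -2/3, 1}, lower = {3/5, 6/5}, C = -1/3. Verdict: terminating - the sum ends at index 11 because -11 is a negative integer; exact evaluation follows. Its exact value is -16915958166827502029361908363/3323458390397903139333383289.


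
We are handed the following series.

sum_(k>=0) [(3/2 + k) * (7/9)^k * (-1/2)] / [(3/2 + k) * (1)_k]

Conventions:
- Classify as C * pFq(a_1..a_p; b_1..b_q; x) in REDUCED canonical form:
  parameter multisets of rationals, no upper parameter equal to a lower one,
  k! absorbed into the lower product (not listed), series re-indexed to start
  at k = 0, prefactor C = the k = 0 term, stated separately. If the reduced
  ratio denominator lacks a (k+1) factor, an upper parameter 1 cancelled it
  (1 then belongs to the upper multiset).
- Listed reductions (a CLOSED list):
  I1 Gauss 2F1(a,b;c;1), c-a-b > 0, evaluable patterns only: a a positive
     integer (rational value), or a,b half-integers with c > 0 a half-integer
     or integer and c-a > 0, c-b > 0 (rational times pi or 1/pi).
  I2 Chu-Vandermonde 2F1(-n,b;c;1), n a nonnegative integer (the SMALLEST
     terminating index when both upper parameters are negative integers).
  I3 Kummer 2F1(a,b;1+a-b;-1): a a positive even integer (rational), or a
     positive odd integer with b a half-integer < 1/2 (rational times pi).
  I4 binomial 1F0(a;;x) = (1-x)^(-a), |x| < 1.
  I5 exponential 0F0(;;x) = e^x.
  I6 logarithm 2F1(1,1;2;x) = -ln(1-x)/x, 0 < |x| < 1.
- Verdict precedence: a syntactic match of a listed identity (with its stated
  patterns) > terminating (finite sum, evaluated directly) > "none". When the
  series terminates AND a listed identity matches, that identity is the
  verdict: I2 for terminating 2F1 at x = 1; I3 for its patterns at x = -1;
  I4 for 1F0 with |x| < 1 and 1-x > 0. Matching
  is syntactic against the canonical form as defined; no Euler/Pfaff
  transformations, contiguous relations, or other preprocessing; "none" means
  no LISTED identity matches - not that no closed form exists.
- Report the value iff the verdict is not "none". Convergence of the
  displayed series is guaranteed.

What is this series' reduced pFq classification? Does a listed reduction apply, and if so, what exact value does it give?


At argument 7/9: a 0F0 with upper {-}, lower {-}, scaled by C = -1/2. Verdict: this is the exponential series (I5) (the 0F0 exponential series at x = 7/9). Exact value: (-1/2) * e^(7/9).

The tell: t_0 = -1/2 here, and (1)_k (C = -1/2, x = 7/9) is k! itself.
Consecutive-term ratio: r(k) = (7/9) * 1 / [(k+1)] - rational in k, leading ratio (7/9); with t_0 = -1/2, classification follows.


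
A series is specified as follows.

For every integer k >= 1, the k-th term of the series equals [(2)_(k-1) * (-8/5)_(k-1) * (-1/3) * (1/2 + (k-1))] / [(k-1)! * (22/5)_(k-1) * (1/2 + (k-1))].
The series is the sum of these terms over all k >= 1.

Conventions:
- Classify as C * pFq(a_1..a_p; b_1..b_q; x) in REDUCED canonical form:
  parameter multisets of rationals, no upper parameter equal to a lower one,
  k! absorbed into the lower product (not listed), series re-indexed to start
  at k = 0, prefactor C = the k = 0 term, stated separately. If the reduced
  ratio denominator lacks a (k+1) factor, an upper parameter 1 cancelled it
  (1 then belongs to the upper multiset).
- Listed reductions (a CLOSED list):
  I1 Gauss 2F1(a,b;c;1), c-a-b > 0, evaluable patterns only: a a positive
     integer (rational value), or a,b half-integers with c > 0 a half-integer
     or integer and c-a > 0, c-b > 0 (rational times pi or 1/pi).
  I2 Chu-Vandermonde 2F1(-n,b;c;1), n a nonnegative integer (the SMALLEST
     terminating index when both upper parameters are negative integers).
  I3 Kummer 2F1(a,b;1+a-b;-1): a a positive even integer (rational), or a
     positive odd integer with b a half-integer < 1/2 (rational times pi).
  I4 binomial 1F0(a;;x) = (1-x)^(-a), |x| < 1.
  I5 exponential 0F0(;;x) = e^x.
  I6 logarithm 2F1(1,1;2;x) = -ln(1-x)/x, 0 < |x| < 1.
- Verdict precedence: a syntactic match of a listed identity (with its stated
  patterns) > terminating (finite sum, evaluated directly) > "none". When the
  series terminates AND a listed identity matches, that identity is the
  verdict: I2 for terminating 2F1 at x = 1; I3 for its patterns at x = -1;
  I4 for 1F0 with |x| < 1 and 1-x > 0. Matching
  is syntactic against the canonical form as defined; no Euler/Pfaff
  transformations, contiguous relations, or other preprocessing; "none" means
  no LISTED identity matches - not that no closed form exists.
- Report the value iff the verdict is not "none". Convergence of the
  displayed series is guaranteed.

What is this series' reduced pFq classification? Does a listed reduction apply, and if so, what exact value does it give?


The tell: with t_0 = -1/3, the factor k + 1/2 cancels (top and bottom), leaving C = -1/3, x = 1.
Step ratio: r(k) = 1 * (k-8/5) (k+2) / [(k+22/5) (k+1)] - poly over poly, x = 1 from leading terms; C = -1/3 at k = 0.

x = 1 here; the reduced form reads 2F1, upper {-8/5, 2}, lower {22/5}, C = -1/3. Verdict: Gauss's theorem (I1) fires (x = 1: the Gamma ratio telescopes since c-a-b = 4 > 0 and a = 2 in Z>0). Its exact value is -17/125.


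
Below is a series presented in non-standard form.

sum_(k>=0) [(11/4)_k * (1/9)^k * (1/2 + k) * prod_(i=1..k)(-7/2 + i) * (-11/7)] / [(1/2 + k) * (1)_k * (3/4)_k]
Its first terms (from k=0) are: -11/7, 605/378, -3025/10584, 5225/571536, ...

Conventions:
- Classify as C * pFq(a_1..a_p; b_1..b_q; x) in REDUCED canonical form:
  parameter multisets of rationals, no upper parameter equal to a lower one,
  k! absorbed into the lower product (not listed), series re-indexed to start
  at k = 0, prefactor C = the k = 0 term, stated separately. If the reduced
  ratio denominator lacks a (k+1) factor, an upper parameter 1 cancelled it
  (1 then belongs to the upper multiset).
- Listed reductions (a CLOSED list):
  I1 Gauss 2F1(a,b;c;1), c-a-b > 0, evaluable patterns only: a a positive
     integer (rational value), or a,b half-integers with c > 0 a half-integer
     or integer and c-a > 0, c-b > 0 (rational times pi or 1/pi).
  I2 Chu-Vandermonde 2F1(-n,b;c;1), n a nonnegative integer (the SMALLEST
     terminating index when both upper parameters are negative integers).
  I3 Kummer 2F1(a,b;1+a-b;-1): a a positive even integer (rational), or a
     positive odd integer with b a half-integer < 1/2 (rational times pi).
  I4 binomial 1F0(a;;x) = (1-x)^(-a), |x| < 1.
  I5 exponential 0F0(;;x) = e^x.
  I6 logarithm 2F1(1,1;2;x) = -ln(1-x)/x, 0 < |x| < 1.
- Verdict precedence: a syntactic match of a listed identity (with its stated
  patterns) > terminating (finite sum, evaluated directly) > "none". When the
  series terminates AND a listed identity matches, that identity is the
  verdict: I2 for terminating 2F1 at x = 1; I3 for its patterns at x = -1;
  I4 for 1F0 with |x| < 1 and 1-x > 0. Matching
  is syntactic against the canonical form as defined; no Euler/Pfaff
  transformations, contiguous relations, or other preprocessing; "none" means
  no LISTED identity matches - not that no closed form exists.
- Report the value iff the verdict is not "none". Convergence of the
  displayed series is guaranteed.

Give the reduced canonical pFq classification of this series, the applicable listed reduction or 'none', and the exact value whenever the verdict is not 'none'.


This is -11/7 * 2F1(-5/2, 11/4; 3/4; 1/9) in reduced canonical form. Verdict: none here - no I1-I6 shape fits x = 1/9 with lower {3/4}.

Key step: with t_0 = -11/7, the factor k + 1/2 cancels (top and bottom), leaving C = -11/7, x = 1/9.
Adjacent-term ratio: r(k) = (1/9) * (k-5/2) (k+11/4) / [(k+3/4) (k+1)] - rational in k, leading ratio (1/9); with t_0 = -11/7, classification follows.


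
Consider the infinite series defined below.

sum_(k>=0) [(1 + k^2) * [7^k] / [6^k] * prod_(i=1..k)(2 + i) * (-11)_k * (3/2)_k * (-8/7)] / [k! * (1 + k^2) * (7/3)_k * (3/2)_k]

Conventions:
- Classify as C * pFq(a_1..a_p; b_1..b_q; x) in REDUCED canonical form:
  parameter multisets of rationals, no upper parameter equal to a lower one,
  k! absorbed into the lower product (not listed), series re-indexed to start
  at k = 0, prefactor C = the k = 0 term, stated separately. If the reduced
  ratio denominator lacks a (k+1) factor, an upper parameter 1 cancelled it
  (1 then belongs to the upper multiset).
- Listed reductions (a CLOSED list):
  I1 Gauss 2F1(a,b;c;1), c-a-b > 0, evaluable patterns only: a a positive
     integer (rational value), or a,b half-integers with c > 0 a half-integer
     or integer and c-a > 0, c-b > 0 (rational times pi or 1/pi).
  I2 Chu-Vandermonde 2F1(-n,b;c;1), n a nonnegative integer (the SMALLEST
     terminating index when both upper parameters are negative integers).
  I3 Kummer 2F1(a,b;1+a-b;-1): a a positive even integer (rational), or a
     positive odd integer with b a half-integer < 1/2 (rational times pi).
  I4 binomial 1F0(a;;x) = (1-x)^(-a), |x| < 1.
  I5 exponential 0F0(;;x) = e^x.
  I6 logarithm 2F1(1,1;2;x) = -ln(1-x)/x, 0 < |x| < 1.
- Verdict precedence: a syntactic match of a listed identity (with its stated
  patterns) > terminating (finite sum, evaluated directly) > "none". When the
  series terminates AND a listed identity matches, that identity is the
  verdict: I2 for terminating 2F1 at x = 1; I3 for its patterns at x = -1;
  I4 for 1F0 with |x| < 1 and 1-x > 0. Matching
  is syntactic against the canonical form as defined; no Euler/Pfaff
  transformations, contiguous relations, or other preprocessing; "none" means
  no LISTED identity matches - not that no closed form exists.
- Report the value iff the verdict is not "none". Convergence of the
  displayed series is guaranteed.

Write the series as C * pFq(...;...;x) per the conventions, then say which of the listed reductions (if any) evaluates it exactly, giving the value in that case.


Classification (C = -8/7): 2F1 with upper {-11, 3}, lower {7/3}, argument x = 7/6. Verdict: terminating at k = 11: the factor (-11)_k kills every later term; summing the 12 survivors is exact. Exact value: 5925019/43153626880.

Structural cue: t_0 = -8/7 here, and striking the common factor k^2 + 1 reduces the term (prefactor -8/7).
Term ratio: r(k) = (7/6) * (k-11) (k+3) / [(k+7/3) (k+1)] - rational in k, leading ratio (7/6); with t_0 = -8/7, classification follows.


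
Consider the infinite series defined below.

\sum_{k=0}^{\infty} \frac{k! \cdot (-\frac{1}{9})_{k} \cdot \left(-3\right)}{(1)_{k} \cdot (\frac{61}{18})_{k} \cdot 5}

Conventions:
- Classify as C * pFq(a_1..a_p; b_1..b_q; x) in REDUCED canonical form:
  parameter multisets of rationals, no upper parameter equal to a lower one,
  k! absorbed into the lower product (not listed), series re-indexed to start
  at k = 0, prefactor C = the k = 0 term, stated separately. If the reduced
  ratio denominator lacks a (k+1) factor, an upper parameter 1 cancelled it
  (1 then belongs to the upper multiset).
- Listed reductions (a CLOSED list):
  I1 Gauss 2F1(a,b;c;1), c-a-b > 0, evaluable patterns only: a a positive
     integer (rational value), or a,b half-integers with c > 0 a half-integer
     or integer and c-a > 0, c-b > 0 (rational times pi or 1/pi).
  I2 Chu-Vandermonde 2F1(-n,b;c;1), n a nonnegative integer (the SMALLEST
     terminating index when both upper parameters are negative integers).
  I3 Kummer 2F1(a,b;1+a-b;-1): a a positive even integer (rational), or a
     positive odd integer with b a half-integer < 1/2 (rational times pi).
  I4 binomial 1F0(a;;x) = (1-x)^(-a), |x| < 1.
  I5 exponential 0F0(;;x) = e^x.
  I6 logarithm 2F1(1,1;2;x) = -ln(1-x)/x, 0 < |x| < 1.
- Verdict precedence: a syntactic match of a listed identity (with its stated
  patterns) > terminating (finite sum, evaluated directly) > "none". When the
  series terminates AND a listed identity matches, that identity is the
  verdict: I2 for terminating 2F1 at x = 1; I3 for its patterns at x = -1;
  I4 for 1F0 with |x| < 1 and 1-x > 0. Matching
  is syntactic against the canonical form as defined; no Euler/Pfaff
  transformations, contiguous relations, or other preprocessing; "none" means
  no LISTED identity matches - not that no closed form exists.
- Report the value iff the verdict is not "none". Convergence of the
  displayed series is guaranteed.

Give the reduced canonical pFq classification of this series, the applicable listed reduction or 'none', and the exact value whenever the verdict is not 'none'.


Classification (C = -\frac{3}{5}): 2F1 with upper {-\frac{1}{9}, 1}, lower {\frac{61}{18}}, argument x = 1. Verdict at x = 1: the Gauss summation I1 matches (x = 1: the Gamma ratio telescopes since c-a-b = 5/2 > 0 and a = 1 in Z>0). Exact value: -\frac{43}{75}.

Key step: t_0 = -\frac{3}{5} here, and (1)_k (C = -3/5) is k! itself.
Ratio: r(k) = 1 * (k-\frac{1}{9}) (k+1) / [(k+\frac{61}{18}) (k+1)] ; factor over Q: parameters, x = 1, and C = -\frac{3}{5}.
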